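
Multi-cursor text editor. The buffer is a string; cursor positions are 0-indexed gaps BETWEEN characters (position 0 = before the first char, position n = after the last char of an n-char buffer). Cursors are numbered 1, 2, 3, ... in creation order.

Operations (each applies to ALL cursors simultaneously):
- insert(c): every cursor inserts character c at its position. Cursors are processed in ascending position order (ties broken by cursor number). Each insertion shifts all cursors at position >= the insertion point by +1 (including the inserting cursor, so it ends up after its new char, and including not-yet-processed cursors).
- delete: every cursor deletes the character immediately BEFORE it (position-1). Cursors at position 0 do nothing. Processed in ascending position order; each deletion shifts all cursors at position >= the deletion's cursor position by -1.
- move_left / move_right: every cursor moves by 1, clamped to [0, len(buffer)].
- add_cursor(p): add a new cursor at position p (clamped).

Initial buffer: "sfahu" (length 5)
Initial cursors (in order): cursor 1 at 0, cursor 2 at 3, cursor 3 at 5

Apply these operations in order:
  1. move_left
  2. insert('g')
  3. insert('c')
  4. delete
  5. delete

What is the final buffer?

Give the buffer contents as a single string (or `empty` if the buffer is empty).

Answer: sfahu

Derivation:
After op 1 (move_left): buffer="sfahu" (len 5), cursors c1@0 c2@2 c3@4, authorship .....
After op 2 (insert('g')): buffer="gsfgahgu" (len 8), cursors c1@1 c2@4 c3@7, authorship 1..2..3.
After op 3 (insert('c')): buffer="gcsfgcahgcu" (len 11), cursors c1@2 c2@6 c3@10, authorship 11..22..33.
After op 4 (delete): buffer="gsfgahgu" (len 8), cursors c1@1 c2@4 c3@7, authorship 1..2..3.
After op 5 (delete): buffer="sfahu" (len 5), cursors c1@0 c2@2 c3@4, authorship .....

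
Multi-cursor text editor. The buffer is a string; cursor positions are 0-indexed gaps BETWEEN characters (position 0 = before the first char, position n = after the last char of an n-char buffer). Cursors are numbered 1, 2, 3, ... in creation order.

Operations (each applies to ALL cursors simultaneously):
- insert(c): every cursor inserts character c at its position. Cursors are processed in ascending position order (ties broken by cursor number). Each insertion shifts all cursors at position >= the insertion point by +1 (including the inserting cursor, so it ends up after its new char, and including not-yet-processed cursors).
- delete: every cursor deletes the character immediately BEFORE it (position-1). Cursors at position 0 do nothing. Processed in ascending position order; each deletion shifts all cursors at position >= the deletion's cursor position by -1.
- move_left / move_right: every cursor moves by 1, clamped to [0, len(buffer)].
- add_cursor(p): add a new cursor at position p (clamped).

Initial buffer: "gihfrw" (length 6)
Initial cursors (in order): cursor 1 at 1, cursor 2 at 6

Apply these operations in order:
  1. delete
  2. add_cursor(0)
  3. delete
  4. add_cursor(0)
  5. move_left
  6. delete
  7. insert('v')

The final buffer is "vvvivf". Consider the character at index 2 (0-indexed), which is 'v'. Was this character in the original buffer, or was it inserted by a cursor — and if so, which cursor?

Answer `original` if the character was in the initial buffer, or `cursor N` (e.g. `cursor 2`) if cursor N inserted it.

After op 1 (delete): buffer="ihfr" (len 4), cursors c1@0 c2@4, authorship ....
After op 2 (add_cursor(0)): buffer="ihfr" (len 4), cursors c1@0 c3@0 c2@4, authorship ....
After op 3 (delete): buffer="ihf" (len 3), cursors c1@0 c3@0 c2@3, authorship ...
After op 4 (add_cursor(0)): buffer="ihf" (len 3), cursors c1@0 c3@0 c4@0 c2@3, authorship ...
After op 5 (move_left): buffer="ihf" (len 3), cursors c1@0 c3@0 c4@0 c2@2, authorship ...
After op 6 (delete): buffer="if" (len 2), cursors c1@0 c3@0 c4@0 c2@1, authorship ..
After op 7 (insert('v')): buffer="vvvivf" (len 6), cursors c1@3 c3@3 c4@3 c2@5, authorship 134.2.
Authorship (.=original, N=cursor N): 1 3 4 . 2 .
Index 2: author = 4

Answer: cursor 4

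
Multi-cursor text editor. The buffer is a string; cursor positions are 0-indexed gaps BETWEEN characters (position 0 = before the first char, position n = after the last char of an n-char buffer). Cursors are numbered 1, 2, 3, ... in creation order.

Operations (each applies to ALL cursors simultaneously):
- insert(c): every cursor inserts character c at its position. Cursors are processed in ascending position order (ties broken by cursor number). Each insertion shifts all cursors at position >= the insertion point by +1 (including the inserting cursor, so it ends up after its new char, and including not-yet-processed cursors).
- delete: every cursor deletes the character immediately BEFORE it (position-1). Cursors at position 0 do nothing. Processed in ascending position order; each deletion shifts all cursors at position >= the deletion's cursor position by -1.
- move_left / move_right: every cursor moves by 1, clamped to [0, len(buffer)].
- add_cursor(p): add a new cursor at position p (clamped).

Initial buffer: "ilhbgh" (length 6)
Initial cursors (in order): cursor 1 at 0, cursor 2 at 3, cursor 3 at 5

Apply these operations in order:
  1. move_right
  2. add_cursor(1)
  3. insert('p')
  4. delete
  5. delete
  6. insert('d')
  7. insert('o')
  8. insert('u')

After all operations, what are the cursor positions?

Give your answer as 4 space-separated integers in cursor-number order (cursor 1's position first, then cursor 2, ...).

Answer: 6 11 15 6

Derivation:
After op 1 (move_right): buffer="ilhbgh" (len 6), cursors c1@1 c2@4 c3@6, authorship ......
After op 2 (add_cursor(1)): buffer="ilhbgh" (len 6), cursors c1@1 c4@1 c2@4 c3@6, authorship ......
After op 3 (insert('p')): buffer="ipplhbpghp" (len 10), cursors c1@3 c4@3 c2@7 c3@10, authorship .14...2..3
After op 4 (delete): buffer="ilhbgh" (len 6), cursors c1@1 c4@1 c2@4 c3@6, authorship ......
After op 5 (delete): buffer="lhg" (len 3), cursors c1@0 c4@0 c2@2 c3@3, authorship ...
After op 6 (insert('d')): buffer="ddlhdgd" (len 7), cursors c1@2 c4@2 c2@5 c3@7, authorship 14..2.3
After op 7 (insert('o')): buffer="ddoolhdogdo" (len 11), cursors c1@4 c4@4 c2@8 c3@11, authorship 1414..22.33
After op 8 (insert('u')): buffer="ddoouulhdougdou" (len 15), cursors c1@6 c4@6 c2@11 c3@15, authorship 141414..222.333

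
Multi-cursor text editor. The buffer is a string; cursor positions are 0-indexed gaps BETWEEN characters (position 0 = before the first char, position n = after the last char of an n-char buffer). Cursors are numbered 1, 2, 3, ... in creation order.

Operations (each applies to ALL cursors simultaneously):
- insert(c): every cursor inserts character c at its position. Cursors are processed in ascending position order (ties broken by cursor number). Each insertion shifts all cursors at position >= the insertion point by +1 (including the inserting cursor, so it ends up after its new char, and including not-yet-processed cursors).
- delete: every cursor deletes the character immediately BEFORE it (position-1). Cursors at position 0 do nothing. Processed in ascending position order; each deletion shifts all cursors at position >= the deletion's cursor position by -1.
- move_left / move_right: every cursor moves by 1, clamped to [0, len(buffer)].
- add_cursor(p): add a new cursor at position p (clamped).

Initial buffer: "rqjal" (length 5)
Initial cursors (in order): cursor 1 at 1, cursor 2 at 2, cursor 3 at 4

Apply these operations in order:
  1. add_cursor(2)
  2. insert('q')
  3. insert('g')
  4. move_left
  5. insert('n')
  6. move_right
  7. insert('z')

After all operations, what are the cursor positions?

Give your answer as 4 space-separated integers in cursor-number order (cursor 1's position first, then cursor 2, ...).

Answer: 5 14 20 14

Derivation:
After op 1 (add_cursor(2)): buffer="rqjal" (len 5), cursors c1@1 c2@2 c4@2 c3@4, authorship .....
After op 2 (insert('q')): buffer="rqqqqjaql" (len 9), cursors c1@2 c2@5 c4@5 c3@8, authorship .1.24..3.
After op 3 (insert('g')): buffer="rqgqqqggjaqgl" (len 13), cursors c1@3 c2@8 c4@8 c3@12, authorship .11.2424..33.
After op 4 (move_left): buffer="rqgqqqggjaqgl" (len 13), cursors c1@2 c2@7 c4@7 c3@11, authorship .11.2424..33.
After op 5 (insert('n')): buffer="rqngqqqgnngjaqngl" (len 17), cursors c1@3 c2@10 c4@10 c3@15, authorship .111.242244..333.
After op 6 (move_right): buffer="rqngqqqgnngjaqngl" (len 17), cursors c1@4 c2@11 c4@11 c3@16, authorship .111.242244..333.
After op 7 (insert('z')): buffer="rqngzqqqgnngzzjaqngzl" (len 21), cursors c1@5 c2@14 c4@14 c3@20, authorship .1111.24224424..3333.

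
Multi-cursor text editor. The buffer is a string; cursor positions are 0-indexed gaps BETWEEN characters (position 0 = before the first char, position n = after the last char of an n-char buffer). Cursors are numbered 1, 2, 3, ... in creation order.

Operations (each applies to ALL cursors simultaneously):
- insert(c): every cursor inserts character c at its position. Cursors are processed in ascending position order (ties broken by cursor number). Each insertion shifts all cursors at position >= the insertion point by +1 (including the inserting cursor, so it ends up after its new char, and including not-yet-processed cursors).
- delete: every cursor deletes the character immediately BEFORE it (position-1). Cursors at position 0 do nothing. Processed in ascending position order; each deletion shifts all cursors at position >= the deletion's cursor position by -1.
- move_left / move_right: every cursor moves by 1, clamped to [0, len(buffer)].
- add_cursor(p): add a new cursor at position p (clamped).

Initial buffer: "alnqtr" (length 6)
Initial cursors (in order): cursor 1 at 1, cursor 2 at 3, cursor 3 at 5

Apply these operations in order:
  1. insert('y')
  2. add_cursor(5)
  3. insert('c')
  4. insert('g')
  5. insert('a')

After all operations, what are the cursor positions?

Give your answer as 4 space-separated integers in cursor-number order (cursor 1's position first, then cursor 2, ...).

Answer: 5 14 20 14

Derivation:
After op 1 (insert('y')): buffer="aylnyqtyr" (len 9), cursors c1@2 c2@5 c3@8, authorship .1..2..3.
After op 2 (add_cursor(5)): buffer="aylnyqtyr" (len 9), cursors c1@2 c2@5 c4@5 c3@8, authorship .1..2..3.
After op 3 (insert('c')): buffer="ayclnyccqtycr" (len 13), cursors c1@3 c2@8 c4@8 c3@12, authorship .11..224..33.
After op 4 (insert('g')): buffer="aycglnyccggqtycgr" (len 17), cursors c1@4 c2@11 c4@11 c3@16, authorship .111..22424..333.
After op 5 (insert('a')): buffer="aycgalnyccggaaqtycgar" (len 21), cursors c1@5 c2@14 c4@14 c3@20, authorship .1111..2242424..3333.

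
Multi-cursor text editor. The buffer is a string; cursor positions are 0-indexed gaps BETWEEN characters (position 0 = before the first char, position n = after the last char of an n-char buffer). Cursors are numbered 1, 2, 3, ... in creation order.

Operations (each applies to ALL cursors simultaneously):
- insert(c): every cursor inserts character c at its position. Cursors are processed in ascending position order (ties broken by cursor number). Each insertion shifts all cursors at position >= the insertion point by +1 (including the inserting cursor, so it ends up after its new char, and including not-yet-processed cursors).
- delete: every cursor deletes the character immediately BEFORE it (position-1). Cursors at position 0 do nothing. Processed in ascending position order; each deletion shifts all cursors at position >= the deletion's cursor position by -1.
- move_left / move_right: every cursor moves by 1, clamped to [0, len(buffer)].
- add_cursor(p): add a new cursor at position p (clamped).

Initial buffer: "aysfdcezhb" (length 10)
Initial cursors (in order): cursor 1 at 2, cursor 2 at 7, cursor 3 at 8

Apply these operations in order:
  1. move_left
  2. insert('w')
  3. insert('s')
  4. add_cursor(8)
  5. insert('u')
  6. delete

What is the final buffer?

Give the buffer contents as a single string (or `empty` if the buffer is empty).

After op 1 (move_left): buffer="aysfdcezhb" (len 10), cursors c1@1 c2@6 c3@7, authorship ..........
After op 2 (insert('w')): buffer="awysfdcwewzhb" (len 13), cursors c1@2 c2@8 c3@10, authorship .1.....2.3...
After op 3 (insert('s')): buffer="awsysfdcwsewszhb" (len 16), cursors c1@3 c2@10 c3@13, authorship .11.....22.33...
After op 4 (add_cursor(8)): buffer="awsysfdcwsewszhb" (len 16), cursors c1@3 c4@8 c2@10 c3@13, authorship .11.....22.33...
After op 5 (insert('u')): buffer="awsuysfdcuwsuewsuzhb" (len 20), cursors c1@4 c4@10 c2@13 c3@17, authorship .111.....4222.333...
After op 6 (delete): buffer="awsysfdcwsewszhb" (len 16), cursors c1@3 c4@8 c2@10 c3@13, authorship .11.....22.33...

Answer: awsysfdcwsewszhb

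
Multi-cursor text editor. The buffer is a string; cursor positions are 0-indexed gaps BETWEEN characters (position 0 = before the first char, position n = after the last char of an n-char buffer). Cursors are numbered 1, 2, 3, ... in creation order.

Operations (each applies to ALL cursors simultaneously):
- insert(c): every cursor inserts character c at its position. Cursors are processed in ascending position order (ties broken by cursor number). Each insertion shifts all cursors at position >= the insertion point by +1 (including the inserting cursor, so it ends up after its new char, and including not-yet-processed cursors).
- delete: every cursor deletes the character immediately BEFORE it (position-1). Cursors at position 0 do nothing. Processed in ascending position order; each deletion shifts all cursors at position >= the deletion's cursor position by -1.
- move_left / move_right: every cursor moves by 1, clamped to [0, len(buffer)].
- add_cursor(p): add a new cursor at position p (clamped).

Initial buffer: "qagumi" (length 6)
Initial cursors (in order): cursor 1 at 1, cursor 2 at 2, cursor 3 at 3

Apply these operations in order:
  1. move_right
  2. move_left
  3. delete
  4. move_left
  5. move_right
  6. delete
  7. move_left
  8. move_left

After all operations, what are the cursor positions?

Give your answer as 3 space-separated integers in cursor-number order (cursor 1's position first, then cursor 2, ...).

After op 1 (move_right): buffer="qagumi" (len 6), cursors c1@2 c2@3 c3@4, authorship ......
After op 2 (move_left): buffer="qagumi" (len 6), cursors c1@1 c2@2 c3@3, authorship ......
After op 3 (delete): buffer="umi" (len 3), cursors c1@0 c2@0 c3@0, authorship ...
After op 4 (move_left): buffer="umi" (len 3), cursors c1@0 c2@0 c3@0, authorship ...
After op 5 (move_right): buffer="umi" (len 3), cursors c1@1 c2@1 c3@1, authorship ...
After op 6 (delete): buffer="mi" (len 2), cursors c1@0 c2@0 c3@0, authorship ..
After op 7 (move_left): buffer="mi" (len 2), cursors c1@0 c2@0 c3@0, authorship ..
After op 8 (move_left): buffer="mi" (len 2), cursors c1@0 c2@0 c3@0, authorship ..

Answer: 0 0 0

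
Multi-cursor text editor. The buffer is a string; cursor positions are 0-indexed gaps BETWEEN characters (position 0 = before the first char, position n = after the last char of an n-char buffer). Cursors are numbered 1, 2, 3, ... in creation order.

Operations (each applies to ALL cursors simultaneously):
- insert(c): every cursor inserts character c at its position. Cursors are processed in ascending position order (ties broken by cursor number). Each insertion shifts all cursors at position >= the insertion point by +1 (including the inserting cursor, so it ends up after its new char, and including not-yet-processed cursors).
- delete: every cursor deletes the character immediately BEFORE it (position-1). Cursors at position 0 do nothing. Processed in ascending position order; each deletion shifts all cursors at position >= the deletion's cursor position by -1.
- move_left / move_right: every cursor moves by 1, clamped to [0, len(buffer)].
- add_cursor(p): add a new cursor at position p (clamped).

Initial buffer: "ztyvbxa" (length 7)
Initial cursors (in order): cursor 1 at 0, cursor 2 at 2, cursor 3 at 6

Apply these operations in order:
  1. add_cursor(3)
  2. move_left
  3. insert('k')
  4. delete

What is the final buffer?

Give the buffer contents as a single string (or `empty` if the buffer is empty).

Answer: ztyvbxa

Derivation:
After op 1 (add_cursor(3)): buffer="ztyvbxa" (len 7), cursors c1@0 c2@2 c4@3 c3@6, authorship .......
After op 2 (move_left): buffer="ztyvbxa" (len 7), cursors c1@0 c2@1 c4@2 c3@5, authorship .......
After op 3 (insert('k')): buffer="kzktkyvbkxa" (len 11), cursors c1@1 c2@3 c4@5 c3@9, authorship 1.2.4...3..
After op 4 (delete): buffer="ztyvbxa" (len 7), cursors c1@0 c2@1 c4@2 c3@5, authorship .......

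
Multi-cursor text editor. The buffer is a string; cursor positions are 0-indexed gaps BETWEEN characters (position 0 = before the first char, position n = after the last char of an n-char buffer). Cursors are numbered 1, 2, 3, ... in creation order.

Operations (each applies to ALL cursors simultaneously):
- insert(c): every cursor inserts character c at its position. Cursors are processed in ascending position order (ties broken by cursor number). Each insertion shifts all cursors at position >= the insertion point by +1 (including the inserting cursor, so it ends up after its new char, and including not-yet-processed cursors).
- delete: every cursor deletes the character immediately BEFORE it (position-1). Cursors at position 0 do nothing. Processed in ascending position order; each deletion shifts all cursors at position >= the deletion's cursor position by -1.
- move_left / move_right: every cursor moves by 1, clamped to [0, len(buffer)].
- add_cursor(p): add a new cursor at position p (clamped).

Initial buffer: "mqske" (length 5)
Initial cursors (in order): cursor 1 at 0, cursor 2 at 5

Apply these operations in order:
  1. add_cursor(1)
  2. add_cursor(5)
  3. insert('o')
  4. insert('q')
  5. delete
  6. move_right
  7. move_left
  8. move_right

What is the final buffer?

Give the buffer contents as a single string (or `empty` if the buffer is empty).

Answer: omoqskeoo

Derivation:
After op 1 (add_cursor(1)): buffer="mqske" (len 5), cursors c1@0 c3@1 c2@5, authorship .....
After op 2 (add_cursor(5)): buffer="mqske" (len 5), cursors c1@0 c3@1 c2@5 c4@5, authorship .....
After op 3 (insert('o')): buffer="omoqskeoo" (len 9), cursors c1@1 c3@3 c2@9 c4@9, authorship 1.3....24
After op 4 (insert('q')): buffer="oqmoqqskeooqq" (len 13), cursors c1@2 c3@5 c2@13 c4@13, authorship 11.33....2424
After op 5 (delete): buffer="omoqskeoo" (len 9), cursors c1@1 c3@3 c2@9 c4@9, authorship 1.3....24
After op 6 (move_right): buffer="omoqskeoo" (len 9), cursors c1@2 c3@4 c2@9 c4@9, authorship 1.3....24
After op 7 (move_left): buffer="omoqskeoo" (len 9), cursors c1@1 c3@3 c2@8 c4@8, authorship 1.3....24
After op 8 (move_right): buffer="omoqskeoo" (len 9), cursors c1@2 c3@4 c2@9 c4@9, authorship 1.3....24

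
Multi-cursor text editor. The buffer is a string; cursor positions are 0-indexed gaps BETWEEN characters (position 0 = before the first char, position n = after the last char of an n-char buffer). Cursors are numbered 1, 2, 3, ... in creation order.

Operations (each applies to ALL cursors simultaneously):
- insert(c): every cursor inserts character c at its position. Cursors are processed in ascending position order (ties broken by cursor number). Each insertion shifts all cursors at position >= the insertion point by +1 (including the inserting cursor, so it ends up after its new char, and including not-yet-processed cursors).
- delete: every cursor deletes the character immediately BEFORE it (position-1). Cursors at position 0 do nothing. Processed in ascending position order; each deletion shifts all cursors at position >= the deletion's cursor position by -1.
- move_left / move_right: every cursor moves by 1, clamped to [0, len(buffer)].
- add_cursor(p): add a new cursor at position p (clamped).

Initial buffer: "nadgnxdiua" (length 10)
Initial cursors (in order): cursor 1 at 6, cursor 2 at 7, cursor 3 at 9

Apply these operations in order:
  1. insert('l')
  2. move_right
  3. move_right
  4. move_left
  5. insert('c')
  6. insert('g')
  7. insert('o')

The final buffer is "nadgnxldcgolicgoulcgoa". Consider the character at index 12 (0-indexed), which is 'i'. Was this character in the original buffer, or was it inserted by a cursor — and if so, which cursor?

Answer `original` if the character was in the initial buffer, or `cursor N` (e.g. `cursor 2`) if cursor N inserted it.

After op 1 (insert('l')): buffer="nadgnxldliula" (len 13), cursors c1@7 c2@9 c3@12, authorship ......1.2..3.
After op 2 (move_right): buffer="nadgnxldliula" (len 13), cursors c1@8 c2@10 c3@13, authorship ......1.2..3.
After op 3 (move_right): buffer="nadgnxldliula" (len 13), cursors c1@9 c2@11 c3@13, authorship ......1.2..3.
After op 4 (move_left): buffer="nadgnxldliula" (len 13), cursors c1@8 c2@10 c3@12, authorship ......1.2..3.
After op 5 (insert('c')): buffer="nadgnxldcliculca" (len 16), cursors c1@9 c2@12 c3@15, authorship ......1.12.2.33.
After op 6 (insert('g')): buffer="nadgnxldcglicgulcga" (len 19), cursors c1@10 c2@14 c3@18, authorship ......1.112.22.333.
After op 7 (insert('o')): buffer="nadgnxldcgolicgoulcgoa" (len 22), cursors c1@11 c2@16 c3@21, authorship ......1.1112.222.3333.
Authorship (.=original, N=cursor N): . . . . . . 1 . 1 1 1 2 . 2 2 2 . 3 3 3 3 .
Index 12: author = original

Answer: original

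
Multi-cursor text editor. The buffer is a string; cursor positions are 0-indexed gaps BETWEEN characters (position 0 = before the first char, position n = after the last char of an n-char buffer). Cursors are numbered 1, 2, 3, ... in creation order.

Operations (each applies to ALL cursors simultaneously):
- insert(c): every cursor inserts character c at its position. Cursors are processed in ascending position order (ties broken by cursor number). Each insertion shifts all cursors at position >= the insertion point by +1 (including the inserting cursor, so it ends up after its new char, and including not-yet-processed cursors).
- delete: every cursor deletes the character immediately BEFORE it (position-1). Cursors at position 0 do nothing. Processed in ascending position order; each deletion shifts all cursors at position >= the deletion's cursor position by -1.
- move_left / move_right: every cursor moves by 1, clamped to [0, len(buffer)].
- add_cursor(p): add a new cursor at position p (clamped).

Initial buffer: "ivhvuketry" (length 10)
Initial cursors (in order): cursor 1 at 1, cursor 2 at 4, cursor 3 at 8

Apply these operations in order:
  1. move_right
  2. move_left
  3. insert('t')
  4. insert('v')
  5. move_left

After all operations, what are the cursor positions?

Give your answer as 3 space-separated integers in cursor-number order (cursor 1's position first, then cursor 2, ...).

Answer: 2 7 13

Derivation:
After op 1 (move_right): buffer="ivhvuketry" (len 10), cursors c1@2 c2@5 c3@9, authorship ..........
After op 2 (move_left): buffer="ivhvuketry" (len 10), cursors c1@1 c2@4 c3@8, authorship ..........
After op 3 (insert('t')): buffer="itvhvtukettry" (len 13), cursors c1@2 c2@6 c3@11, authorship .1...2....3..
After op 4 (insert('v')): buffer="itvvhvtvukettvry" (len 16), cursors c1@3 c2@8 c3@14, authorship .11...22....33..
After op 5 (move_left): buffer="itvvhvtvukettvry" (len 16), cursors c1@2 c2@7 c3@13, authorship .11...22....33..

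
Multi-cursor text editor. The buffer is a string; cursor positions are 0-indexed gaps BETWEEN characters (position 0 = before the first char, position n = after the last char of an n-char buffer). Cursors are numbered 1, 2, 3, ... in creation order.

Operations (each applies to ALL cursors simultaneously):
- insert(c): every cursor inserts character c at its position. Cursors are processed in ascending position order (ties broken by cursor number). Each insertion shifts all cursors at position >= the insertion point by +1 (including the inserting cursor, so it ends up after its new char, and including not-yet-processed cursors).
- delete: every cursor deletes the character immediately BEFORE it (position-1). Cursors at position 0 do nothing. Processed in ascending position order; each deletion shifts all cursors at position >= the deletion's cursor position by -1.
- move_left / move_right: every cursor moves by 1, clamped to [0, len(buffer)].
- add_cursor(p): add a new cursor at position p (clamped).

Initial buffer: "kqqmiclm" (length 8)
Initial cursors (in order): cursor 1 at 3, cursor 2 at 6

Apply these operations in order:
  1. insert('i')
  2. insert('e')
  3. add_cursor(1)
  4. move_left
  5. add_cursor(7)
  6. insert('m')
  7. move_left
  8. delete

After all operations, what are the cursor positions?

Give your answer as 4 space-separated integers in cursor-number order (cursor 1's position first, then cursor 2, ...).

After op 1 (insert('i')): buffer="kqqimicilm" (len 10), cursors c1@4 c2@8, authorship ...1...2..
After op 2 (insert('e')): buffer="kqqiemicielm" (len 12), cursors c1@5 c2@10, authorship ...11...22..
After op 3 (add_cursor(1)): buffer="kqqiemicielm" (len 12), cursors c3@1 c1@5 c2@10, authorship ...11...22..
After op 4 (move_left): buffer="kqqiemicielm" (len 12), cursors c3@0 c1@4 c2@9, authorship ...11...22..
After op 5 (add_cursor(7)): buffer="kqqiemicielm" (len 12), cursors c3@0 c1@4 c4@7 c2@9, authorship ...11...22..
After op 6 (insert('m')): buffer="mkqqimemimcimelm" (len 16), cursors c3@1 c1@6 c4@10 c2@13, authorship 3...111..4.222..
After op 7 (move_left): buffer="mkqqimemimcimelm" (len 16), cursors c3@0 c1@5 c4@9 c2@12, authorship 3...111..4.222..
After op 8 (delete): buffer="mkqqmemmcmelm" (len 13), cursors c3@0 c1@4 c4@7 c2@9, authorship 3...11.4.22..

Answer: 4 9 0 7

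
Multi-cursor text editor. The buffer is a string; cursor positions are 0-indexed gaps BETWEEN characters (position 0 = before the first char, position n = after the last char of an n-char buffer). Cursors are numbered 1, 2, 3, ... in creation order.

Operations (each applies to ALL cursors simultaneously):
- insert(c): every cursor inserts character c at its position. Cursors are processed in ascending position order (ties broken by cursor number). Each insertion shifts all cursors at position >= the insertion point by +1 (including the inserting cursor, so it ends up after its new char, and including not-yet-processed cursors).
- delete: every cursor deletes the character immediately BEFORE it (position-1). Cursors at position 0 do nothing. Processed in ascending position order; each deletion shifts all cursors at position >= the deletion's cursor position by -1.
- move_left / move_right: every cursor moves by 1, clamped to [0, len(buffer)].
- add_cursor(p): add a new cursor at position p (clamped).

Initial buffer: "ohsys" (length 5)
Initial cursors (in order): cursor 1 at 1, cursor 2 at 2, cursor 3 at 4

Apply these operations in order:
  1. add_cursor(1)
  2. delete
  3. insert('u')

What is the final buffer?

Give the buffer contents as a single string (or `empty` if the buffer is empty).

Answer: uuusus

Derivation:
After op 1 (add_cursor(1)): buffer="ohsys" (len 5), cursors c1@1 c4@1 c2@2 c3@4, authorship .....
After op 2 (delete): buffer="ss" (len 2), cursors c1@0 c2@0 c4@0 c3@1, authorship ..
After op 3 (insert('u')): buffer="uuusus" (len 6), cursors c1@3 c2@3 c4@3 c3@5, authorship 124.3.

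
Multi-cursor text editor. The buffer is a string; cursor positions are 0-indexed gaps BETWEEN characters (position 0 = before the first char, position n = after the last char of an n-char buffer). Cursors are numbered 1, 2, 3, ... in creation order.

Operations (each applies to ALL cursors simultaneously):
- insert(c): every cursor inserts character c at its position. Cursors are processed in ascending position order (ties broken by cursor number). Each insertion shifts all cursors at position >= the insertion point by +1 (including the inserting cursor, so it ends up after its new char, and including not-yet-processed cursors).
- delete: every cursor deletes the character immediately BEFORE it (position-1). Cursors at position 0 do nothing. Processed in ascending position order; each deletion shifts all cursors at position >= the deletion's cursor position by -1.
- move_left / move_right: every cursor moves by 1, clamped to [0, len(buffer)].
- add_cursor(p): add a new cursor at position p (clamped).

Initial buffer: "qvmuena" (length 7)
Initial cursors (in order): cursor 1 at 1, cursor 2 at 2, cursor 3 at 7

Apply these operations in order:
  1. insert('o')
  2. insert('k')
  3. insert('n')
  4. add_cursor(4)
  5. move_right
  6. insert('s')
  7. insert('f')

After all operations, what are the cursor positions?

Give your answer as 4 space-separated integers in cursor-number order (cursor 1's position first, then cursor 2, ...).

After op 1 (insert('o')): buffer="qovomuenao" (len 10), cursors c1@2 c2@4 c3@10, authorship .1.2.....3
After op 2 (insert('k')): buffer="qokvokmuenaok" (len 13), cursors c1@3 c2@6 c3@13, authorship .11.22.....33
After op 3 (insert('n')): buffer="qoknvoknmuenaokn" (len 16), cursors c1@4 c2@8 c3@16, authorship .111.222.....333
After op 4 (add_cursor(4)): buffer="qoknvoknmuenaokn" (len 16), cursors c1@4 c4@4 c2@8 c3@16, authorship .111.222.....333
After op 5 (move_right): buffer="qoknvoknmuenaokn" (len 16), cursors c1@5 c4@5 c2@9 c3@16, authorship .111.222.....333
After op 6 (insert('s')): buffer="qoknvssoknmsuenaokns" (len 20), cursors c1@7 c4@7 c2@12 c3@20, authorship .111.14222.2....3333
After op 7 (insert('f')): buffer="qoknvssffoknmsfuenaoknsf" (len 24), cursors c1@9 c4@9 c2@15 c3@24, authorship .111.1414222.22....33333

Answer: 9 15 24 9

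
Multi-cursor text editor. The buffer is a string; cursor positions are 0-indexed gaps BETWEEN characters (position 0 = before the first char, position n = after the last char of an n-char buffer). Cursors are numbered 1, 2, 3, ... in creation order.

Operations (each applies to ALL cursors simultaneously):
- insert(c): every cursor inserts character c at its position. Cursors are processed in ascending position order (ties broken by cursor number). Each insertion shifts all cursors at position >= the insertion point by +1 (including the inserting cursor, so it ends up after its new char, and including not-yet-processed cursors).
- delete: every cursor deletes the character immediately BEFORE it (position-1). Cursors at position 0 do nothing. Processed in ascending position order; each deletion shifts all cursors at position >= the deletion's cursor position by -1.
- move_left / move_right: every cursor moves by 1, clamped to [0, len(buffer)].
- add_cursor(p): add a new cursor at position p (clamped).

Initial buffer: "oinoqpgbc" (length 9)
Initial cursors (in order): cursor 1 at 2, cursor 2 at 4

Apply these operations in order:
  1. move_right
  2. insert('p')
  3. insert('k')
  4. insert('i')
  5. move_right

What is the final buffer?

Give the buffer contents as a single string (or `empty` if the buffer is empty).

After op 1 (move_right): buffer="oinoqpgbc" (len 9), cursors c1@3 c2@5, authorship .........
After op 2 (insert('p')): buffer="oinpoqppgbc" (len 11), cursors c1@4 c2@7, authorship ...1..2....
After op 3 (insert('k')): buffer="oinpkoqpkpgbc" (len 13), cursors c1@5 c2@9, authorship ...11..22....
After op 4 (insert('i')): buffer="oinpkioqpkipgbc" (len 15), cursors c1@6 c2@11, authorship ...111..222....
After op 5 (move_right): buffer="oinpkioqpkipgbc" (len 15), cursors c1@7 c2@12, authorship ...111..222....

Answer: oinpkioqpkipgbc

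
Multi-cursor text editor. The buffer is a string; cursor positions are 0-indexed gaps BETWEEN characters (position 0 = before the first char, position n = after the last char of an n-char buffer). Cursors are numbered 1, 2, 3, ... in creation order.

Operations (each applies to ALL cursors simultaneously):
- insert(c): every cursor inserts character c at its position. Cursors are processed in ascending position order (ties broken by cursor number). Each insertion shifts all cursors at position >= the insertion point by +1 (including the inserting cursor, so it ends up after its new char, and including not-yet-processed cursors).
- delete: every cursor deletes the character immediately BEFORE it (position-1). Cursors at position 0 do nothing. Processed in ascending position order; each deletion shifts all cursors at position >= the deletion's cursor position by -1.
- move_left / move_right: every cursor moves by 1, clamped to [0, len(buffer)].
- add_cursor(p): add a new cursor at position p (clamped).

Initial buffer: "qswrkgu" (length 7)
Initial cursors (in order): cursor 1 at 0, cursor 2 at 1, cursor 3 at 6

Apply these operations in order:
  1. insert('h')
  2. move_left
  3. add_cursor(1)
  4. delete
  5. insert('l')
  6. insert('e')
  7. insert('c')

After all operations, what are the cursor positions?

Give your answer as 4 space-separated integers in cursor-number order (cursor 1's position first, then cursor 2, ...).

After op 1 (insert('h')): buffer="hqhswrkghu" (len 10), cursors c1@1 c2@3 c3@9, authorship 1.2.....3.
After op 2 (move_left): buffer="hqhswrkghu" (len 10), cursors c1@0 c2@2 c3@8, authorship 1.2.....3.
After op 3 (add_cursor(1)): buffer="hqhswrkghu" (len 10), cursors c1@0 c4@1 c2@2 c3@8, authorship 1.2.....3.
After op 4 (delete): buffer="hswrkhu" (len 7), cursors c1@0 c2@0 c4@0 c3@5, authorship 2....3.
After op 5 (insert('l')): buffer="lllhswrklhu" (len 11), cursors c1@3 c2@3 c4@3 c3@9, authorship 1242....33.
After op 6 (insert('e')): buffer="llleeehswrklehu" (len 15), cursors c1@6 c2@6 c4@6 c3@13, authorship 1241242....333.
After op 7 (insert('c')): buffer="llleeeccchswrklechu" (len 19), cursors c1@9 c2@9 c4@9 c3@17, authorship 1241241242....3333.

Answer: 9 9 17 9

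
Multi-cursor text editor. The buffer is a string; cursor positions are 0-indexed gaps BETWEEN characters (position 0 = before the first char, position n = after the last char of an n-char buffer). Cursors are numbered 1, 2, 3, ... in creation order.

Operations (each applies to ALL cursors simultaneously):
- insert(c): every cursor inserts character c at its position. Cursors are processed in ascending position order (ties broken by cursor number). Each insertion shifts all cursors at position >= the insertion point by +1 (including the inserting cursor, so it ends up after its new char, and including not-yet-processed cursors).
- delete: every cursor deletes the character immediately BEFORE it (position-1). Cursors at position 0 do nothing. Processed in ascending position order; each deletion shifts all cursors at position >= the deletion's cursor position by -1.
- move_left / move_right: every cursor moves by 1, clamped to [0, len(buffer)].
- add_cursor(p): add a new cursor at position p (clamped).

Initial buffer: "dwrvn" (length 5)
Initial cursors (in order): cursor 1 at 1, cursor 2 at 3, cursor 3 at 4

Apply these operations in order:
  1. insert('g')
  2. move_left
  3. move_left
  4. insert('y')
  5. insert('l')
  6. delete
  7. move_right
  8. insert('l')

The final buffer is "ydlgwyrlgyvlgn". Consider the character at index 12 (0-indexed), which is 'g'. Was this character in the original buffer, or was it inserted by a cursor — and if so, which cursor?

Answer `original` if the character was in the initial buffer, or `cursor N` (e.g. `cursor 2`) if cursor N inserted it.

Answer: cursor 3

Derivation:
After op 1 (insert('g')): buffer="dgwrgvgn" (len 8), cursors c1@2 c2@5 c3@7, authorship .1..2.3.
After op 2 (move_left): buffer="dgwrgvgn" (len 8), cursors c1@1 c2@4 c3@6, authorship .1..2.3.
After op 3 (move_left): buffer="dgwrgvgn" (len 8), cursors c1@0 c2@3 c3@5, authorship .1..2.3.
After op 4 (insert('y')): buffer="ydgwyrgyvgn" (len 11), cursors c1@1 c2@5 c3@8, authorship 1.1.2.23.3.
After op 5 (insert('l')): buffer="yldgwylrgylvgn" (len 14), cursors c1@2 c2@7 c3@11, authorship 11.1.22.233.3.
After op 6 (delete): buffer="ydgwyrgyvgn" (len 11), cursors c1@1 c2@5 c3@8, authorship 1.1.2.23.3.
After op 7 (move_right): buffer="ydgwyrgyvgn" (len 11), cursors c1@2 c2@6 c3@9, authorship 1.1.2.23.3.
After op 8 (insert('l')): buffer="ydlgwyrlgyvlgn" (len 14), cursors c1@3 c2@8 c3@12, authorship 1.11.2.223.33.
Authorship (.=original, N=cursor N): 1 . 1 1 . 2 . 2 2 3 . 3 3 .
Index 12: author = 3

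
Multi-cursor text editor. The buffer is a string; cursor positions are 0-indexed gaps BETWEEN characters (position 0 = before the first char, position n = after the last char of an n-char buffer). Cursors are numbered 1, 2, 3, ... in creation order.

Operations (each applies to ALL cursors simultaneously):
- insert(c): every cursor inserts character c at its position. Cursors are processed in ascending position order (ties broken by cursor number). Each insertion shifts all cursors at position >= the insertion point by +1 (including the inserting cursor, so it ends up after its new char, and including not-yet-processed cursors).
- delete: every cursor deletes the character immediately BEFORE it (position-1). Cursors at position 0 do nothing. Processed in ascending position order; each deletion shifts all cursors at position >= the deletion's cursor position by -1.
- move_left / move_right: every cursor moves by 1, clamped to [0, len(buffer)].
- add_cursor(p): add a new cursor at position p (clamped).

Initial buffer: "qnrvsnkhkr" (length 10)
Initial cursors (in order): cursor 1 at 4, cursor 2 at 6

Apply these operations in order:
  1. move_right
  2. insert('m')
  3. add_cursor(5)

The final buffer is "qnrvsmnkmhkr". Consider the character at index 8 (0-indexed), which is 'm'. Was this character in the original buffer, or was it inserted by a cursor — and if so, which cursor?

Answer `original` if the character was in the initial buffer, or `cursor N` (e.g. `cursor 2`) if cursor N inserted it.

After op 1 (move_right): buffer="qnrvsnkhkr" (len 10), cursors c1@5 c2@7, authorship ..........
After op 2 (insert('m')): buffer="qnrvsmnkmhkr" (len 12), cursors c1@6 c2@9, authorship .....1..2...
After op 3 (add_cursor(5)): buffer="qnrvsmnkmhkr" (len 12), cursors c3@5 c1@6 c2@9, authorship .....1..2...
Authorship (.=original, N=cursor N): . . . . . 1 . . 2 . . .
Index 8: author = 2

Answer: cursor 2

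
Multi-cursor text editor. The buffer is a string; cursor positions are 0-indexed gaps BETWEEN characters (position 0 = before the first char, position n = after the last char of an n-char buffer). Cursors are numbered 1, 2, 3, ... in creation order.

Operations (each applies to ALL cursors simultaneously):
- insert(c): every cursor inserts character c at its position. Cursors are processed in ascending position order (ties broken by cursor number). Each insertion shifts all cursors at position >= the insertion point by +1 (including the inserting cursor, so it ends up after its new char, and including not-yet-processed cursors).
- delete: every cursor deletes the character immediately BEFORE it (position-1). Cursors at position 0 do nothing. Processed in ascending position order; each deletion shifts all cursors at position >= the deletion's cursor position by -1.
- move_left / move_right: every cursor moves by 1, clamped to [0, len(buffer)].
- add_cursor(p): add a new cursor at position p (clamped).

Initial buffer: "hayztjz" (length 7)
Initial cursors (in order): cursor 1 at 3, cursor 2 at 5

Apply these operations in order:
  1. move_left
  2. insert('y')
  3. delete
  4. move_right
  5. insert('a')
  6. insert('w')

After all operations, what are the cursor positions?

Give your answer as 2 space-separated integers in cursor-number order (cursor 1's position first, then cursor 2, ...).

Answer: 5 9

Derivation:
After op 1 (move_left): buffer="hayztjz" (len 7), cursors c1@2 c2@4, authorship .......
After op 2 (insert('y')): buffer="hayyzytjz" (len 9), cursors c1@3 c2@6, authorship ..1..2...
After op 3 (delete): buffer="hayztjz" (len 7), cursors c1@2 c2@4, authorship .......
After op 4 (move_right): buffer="hayztjz" (len 7), cursors c1@3 c2@5, authorship .......
After op 5 (insert('a')): buffer="hayaztajz" (len 9), cursors c1@4 c2@7, authorship ...1..2..
After op 6 (insert('w')): buffer="hayawztawjz" (len 11), cursors c1@5 c2@9, authorship ...11..22..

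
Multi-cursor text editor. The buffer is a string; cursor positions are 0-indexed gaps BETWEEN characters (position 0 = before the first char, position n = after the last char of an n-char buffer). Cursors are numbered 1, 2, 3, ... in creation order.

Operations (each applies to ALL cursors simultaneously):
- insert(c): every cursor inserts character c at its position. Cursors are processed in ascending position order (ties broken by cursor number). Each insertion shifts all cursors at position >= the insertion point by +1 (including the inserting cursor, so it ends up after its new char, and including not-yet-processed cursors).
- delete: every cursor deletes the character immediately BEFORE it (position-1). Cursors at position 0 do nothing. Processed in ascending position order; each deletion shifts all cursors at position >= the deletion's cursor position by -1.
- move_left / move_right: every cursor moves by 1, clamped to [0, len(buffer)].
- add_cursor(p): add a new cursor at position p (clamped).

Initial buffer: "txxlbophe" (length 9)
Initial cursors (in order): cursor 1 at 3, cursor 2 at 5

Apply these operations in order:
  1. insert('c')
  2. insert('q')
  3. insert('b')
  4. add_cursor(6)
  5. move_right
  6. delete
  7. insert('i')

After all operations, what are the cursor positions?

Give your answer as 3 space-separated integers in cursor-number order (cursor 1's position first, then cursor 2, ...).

After op 1 (insert('c')): buffer="txxclbcophe" (len 11), cursors c1@4 c2@7, authorship ...1..2....
After op 2 (insert('q')): buffer="txxcqlbcqophe" (len 13), cursors c1@5 c2@9, authorship ...11..22....
After op 3 (insert('b')): buffer="txxcqblbcqbophe" (len 15), cursors c1@6 c2@11, authorship ...111..222....
After op 4 (add_cursor(6)): buffer="txxcqblbcqbophe" (len 15), cursors c1@6 c3@6 c2@11, authorship ...111..222....
After op 5 (move_right): buffer="txxcqblbcqbophe" (len 15), cursors c1@7 c3@7 c2@12, authorship ...111..222....
After op 6 (delete): buffer="txxcqbcqbphe" (len 12), cursors c1@5 c3@5 c2@9, authorship ...11.222...
After op 7 (insert('i')): buffer="txxcqiibcqbiphe" (len 15), cursors c1@7 c3@7 c2@12, authorship ...1113.2222...

Answer: 7 12 7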